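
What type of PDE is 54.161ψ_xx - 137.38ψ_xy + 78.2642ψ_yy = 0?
With A = 54.161, B = -137.38, C = 78.2642, the discriminant is 1917.7950552. This is a hyperbolic PDE.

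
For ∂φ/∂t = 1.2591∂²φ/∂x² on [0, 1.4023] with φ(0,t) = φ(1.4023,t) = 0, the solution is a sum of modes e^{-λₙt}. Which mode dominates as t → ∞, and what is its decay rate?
Eigenvalues: λₙ = 1.2591n²π²/1.4023².
First three modes:
  n=1: λ₁ = 1.2591π²/1.4023² ≈ 6.319
  n=2: λ₂ = 5.0364π²/1.4023² ≈ 25.278 (4× faster decay)
  n=3: λ₃ = 11.3319π²/1.4023² ≈ 56.875 (9× faster decay)
As t → ∞, higher modes decay exponentially faster. The n=1 mode dominates: φ ~ c₁ sin(πx/1.4023) e^{-λ₁t}.
Decay rate: λ₁ = 1.2591π²/1.4023² ≈ 6.319.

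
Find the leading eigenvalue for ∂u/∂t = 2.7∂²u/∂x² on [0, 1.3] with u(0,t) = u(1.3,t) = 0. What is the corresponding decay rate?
Eigenvalues: λₙ = 2.7n²π²/1.3².
First three modes:
  n=1: λ₁ = 2.7π²/1.3² ≈ 15.768
  n=2: λ₂ = 10.8π²/1.3² ≈ 63.072 (4× faster decay)
  n=3: λ₃ = 24.3π²/1.3² ≈ 141.912 (9× faster decay)
As t → ∞, higher modes decay exponentially faster. The n=1 mode dominates: u ~ c₁ sin(πx/1.3) e^{-λ₁t}.
Decay rate: λ₁ = 2.7π²/1.3² ≈ 15.768.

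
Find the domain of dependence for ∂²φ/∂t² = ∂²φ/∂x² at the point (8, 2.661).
Domain of dependence: [5.339, 10.661]. Signals travel at speed 1, so data within |x - 8| ≤ 1·2.661 = 2.661 can reach the point.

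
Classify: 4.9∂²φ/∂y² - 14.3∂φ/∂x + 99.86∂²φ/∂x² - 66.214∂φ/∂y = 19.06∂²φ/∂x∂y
Rewriting in standard form: 99.86∂²φ/∂x² - 19.06∂²φ/∂x∂y + 4.9∂²φ/∂y² - 14.3∂φ/∂x - 66.214∂φ/∂y = 0. Elliptic (discriminant = -1593.9724).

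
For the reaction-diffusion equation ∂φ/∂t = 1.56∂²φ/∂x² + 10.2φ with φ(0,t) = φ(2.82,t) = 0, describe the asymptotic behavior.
φ grows unboundedly. Reaction dominates diffusion (r=10.2 > κπ²/L²≈1.94); solution grows exponentially.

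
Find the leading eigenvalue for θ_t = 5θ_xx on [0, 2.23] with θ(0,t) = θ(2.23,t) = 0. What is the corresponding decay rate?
Eigenvalues: λₙ = 5n²π²/2.23².
First three modes:
  n=1: λ₁ = 5π²/2.23² ≈ 9.923
  n=2: λ₂ = 20π²/2.23² ≈ 39.694 (4× faster decay)
  n=3: λ₃ = 45π²/2.23² ≈ 89.311 (9× faster decay)
As t → ∞, higher modes decay exponentially faster. The n=1 mode dominates: θ ~ c₁ sin(πx/2.23) e^{-λ₁t}.
Decay rate: λ₁ = 5π²/2.23² ≈ 9.923.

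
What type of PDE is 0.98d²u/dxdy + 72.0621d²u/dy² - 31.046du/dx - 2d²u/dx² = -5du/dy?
Rewriting in standard form: -2d²u/dx² + 0.98d²u/dxdy + 72.0621d²u/dy² - 31.046du/dx + 5du/dy = 0. With A = -2, B = 0.98, C = 72.0621, the discriminant is 577.4572. This is a hyperbolic PDE.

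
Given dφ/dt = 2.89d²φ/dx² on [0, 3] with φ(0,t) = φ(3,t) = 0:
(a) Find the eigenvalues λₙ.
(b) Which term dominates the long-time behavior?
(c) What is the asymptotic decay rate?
Eigenvalues: λₙ = 2.89n²π²/3².
First three modes:
  n=1: λ₁ = 2.89π²/3² ≈ 3.169
  n=2: λ₂ = 11.56π²/3² ≈ 12.677 (4× faster decay)
  n=3: λ₃ = 26.01π²/3² ≈ 28.523 (9× faster decay)
As t → ∞, higher modes decay exponentially faster. The n=1 mode dominates: φ ~ c₁ sin(πx/3) e^{-λ₁t}.
Decay rate: λ₁ = 2.89π²/3² ≈ 3.169.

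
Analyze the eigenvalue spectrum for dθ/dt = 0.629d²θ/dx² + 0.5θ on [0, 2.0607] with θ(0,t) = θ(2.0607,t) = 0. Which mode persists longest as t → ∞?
Eigenvalues: λₙ = 0.629n²π²/2.0607² - 0.5.
First three modes:
  n=1: λ₁ = 0.629π²/2.0607² - 0.5 ≈ 0.962
  n=2: λ₂ = 2.516π²/2.0607² - 0.5 ≈ 5.348
  n=3: λ₃ = 5.661π²/2.0607² - 0.5 ≈ 12.657
Since 0.629π²/2.0607² ≈ 1.462 > 0.5, all λₙ > 0.
The n=1 mode decays slowest → dominates as t → ∞.
Asymptotic: θ ~ c₁ sin(πx/2.0607) e^{-λ₁t} with decay rate λ₁ ≈ 0.962.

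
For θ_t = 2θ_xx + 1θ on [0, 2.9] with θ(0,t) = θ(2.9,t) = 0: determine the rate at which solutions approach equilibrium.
Eigenvalues: λₙ = 2n²π²/2.9² - 1.
First three modes:
  n=1: λ₁ = 2π²/2.9² - 1 ≈ 1.347
  n=2: λ₂ = 8π²/2.9² - 1 ≈ 8.388
  n=3: λ₃ = 18π²/2.9² - 1 ≈ 20.124
Since 2π²/2.9² ≈ 2.347 > 1, all λₙ > 0.
The n=1 mode decays slowest → dominates as t → ∞.
Asymptotic: θ ~ c₁ sin(πx/2.9) e^{-λ₁t} with decay rate λ₁ ≈ 1.347.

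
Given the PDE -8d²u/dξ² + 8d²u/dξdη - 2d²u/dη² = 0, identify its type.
The second-order coefficients are A = -8, B = 8, C = -2. Since B² - 4AC = 0 = 0, this is a parabolic PDE.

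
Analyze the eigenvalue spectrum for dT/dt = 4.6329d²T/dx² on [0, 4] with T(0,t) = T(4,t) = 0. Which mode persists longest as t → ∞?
Eigenvalues: λₙ = 4.6329n²π²/4².
First three modes:
  n=1: λ₁ = 4.6329π²/4² ≈ 2.858
  n=2: λ₂ = 18.5316π²/4² ≈ 11.431 (4× faster decay)
  n=3: λ₃ = 41.6961π²/4² ≈ 25.72 (9× faster decay)
As t → ∞, higher modes decay exponentially faster. The n=1 mode dominates: T ~ c₁ sin(πx/4) e^{-λ₁t}.
Decay rate: λ₁ = 4.6329π²/4² ≈ 2.858.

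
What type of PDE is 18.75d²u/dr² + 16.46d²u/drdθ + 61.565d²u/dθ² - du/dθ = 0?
With A = 18.75, B = 16.46, C = 61.565, the discriminant is -4346.4434. This is an elliptic PDE.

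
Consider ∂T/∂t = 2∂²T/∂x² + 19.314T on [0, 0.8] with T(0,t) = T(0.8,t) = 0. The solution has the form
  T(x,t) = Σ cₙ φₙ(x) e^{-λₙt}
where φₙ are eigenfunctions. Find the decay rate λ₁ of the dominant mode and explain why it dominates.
Eigenvalues: λₙ = 2n²π²/0.8² - 19.314.
First three modes:
  n=1: λ₁ = 2π²/0.8² - 19.314 ≈ 11.529
  n=2: λ₂ = 8π²/0.8² - 19.314 ≈ 104.056
  n=3: λ₃ = 18π²/0.8² - 19.314 ≈ 258.269
Since 2π²/0.8² ≈ 30.843 > 19.314, all λₙ > 0.
The n=1 mode decays slowest → dominates as t → ∞.
Asymptotic: T ~ c₁ sin(πx/0.8) e^{-λ₁t} with decay rate λ₁ ≈ 11.529.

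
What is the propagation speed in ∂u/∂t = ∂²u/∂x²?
Infinite. The heat equation is parabolic, not hyperbolic, so disturbances propagate instantly.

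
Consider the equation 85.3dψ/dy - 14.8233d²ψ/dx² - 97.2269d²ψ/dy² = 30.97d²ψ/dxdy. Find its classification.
Rewriting in standard form: -14.8233d²ψ/dx² - 30.97d²ψ/dxdy - 97.2269d²ψ/dy² + 85.3dψ/dy = 0. Elliptic. (A = -14.8233, B = -30.97, C = -97.2269 gives B² - 4AC = -4805.75312708.)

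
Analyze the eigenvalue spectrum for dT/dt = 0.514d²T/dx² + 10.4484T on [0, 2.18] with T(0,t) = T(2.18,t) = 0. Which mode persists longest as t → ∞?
Eigenvalues: λₙ = 0.514n²π²/2.18² - 10.4484.
First three modes:
  n=1: λ₁ = 0.514π²/2.18² - 10.4484 ≈ -9.381
  n=2: λ₂ = 2.056π²/2.18² - 10.4484 ≈ -6.179
  n=3: λ₃ = 4.626π²/2.18² - 10.4484 ≈ -0.841
Since 0.514π²/2.18² ≈ 1.067 < 10.4484, λ₁ < 0.
The n=1 mode grows fastest (−λₙ is largest for n=1) → dominates.
Asymptotic: T ~ c₁ sin(πx/2.18) e^{9.381t} (exponential growth at rate −λ₁ ≈ 9.381).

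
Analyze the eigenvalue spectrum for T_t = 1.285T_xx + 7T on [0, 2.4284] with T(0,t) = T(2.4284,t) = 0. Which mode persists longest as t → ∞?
Eigenvalues: λₙ = 1.285n²π²/2.4284² - 7.
First three modes:
  n=1: λ₁ = 1.285π²/2.4284² - 7 ≈ -4.849
  n=2: λ₂ = 5.14π²/2.4284² - 7 ≈ 1.602
  n=3: λ₃ = 11.565π²/2.4284² - 7 ≈ 12.356
Since 1.285π²/2.4284² ≈ 2.151 < 7, λ₁ < 0.
The n=1 mode grows fastest (−λₙ is largest for n=1) → dominates.
Asymptotic: T ~ c₁ sin(πx/2.4284) e^{4.849t} (exponential growth at rate −λ₁ ≈ 4.849).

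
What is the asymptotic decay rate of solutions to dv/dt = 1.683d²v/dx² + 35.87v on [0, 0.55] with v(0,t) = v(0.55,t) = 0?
Eigenvalues: λₙ = 1.683n²π²/0.55² - 35.87.
First three modes:
  n=1: λ₁ = 1.683π²/0.55² - 35.87 ≈ 19.041
  n=2: λ₂ = 6.732π²/0.55² - 35.87 ≈ 183.774
  n=3: λ₃ = 15.147π²/0.55² - 35.87 ≈ 458.328
Since 1.683π²/0.55² ≈ 54.911 > 35.87, all λₙ > 0.
The n=1 mode decays slowest → dominates as t → ∞.
Asymptotic: v ~ c₁ sin(πx/0.55) e^{-λ₁t} with decay rate λ₁ ≈ 19.041.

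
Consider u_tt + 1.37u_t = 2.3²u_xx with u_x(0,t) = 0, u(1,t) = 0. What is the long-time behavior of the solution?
As t → ∞, u → 0. Damping (γ=1.37) dissipates energy; oscillations decay exponentially.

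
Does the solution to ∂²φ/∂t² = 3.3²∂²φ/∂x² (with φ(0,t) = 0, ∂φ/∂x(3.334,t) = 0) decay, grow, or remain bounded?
φ oscillates (no decay). Energy is conserved; the solution oscillates indefinitely as standing waves.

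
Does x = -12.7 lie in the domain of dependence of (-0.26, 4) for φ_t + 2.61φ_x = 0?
No. Only data at x = -10.7 affects (-0.26, 4). Advection has one-way propagation along characteristics.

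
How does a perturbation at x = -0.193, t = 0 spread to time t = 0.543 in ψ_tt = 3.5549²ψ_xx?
Domain of influence: [-2.1233107, 1.7373107]. Data at x = -0.193 spreads outward at speed 3.5549.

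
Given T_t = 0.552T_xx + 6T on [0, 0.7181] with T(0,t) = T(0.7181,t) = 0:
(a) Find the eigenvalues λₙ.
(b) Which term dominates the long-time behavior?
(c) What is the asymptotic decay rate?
Eigenvalues: λₙ = 0.552n²π²/0.7181² - 6.
First three modes:
  n=1: λ₁ = 0.552π²/0.7181² - 6 ≈ 4.565
  n=2: λ₂ = 2.208π²/0.7181² - 6 ≈ 36.26
  n=3: λ₃ = 4.968π²/0.7181² - 6 ≈ 89.085
Since 0.552π²/0.7181² ≈ 10.565 > 6, all λₙ > 0.
The n=1 mode decays slowest → dominates as t → ∞.
Asymptotic: T ~ c₁ sin(πx/0.7181) e^{-λ₁t} with decay rate λ₁ ≈ 4.565.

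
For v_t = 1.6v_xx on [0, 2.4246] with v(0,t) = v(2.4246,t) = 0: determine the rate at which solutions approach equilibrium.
Eigenvalues: λₙ = 1.6n²π²/2.4246².
First three modes:
  n=1: λ₁ = 1.6π²/2.4246² ≈ 2.686
  n=2: λ₂ = 6.4π²/2.4246² ≈ 10.745 (4× faster decay)
  n=3: λ₃ = 14.4π²/2.4246² ≈ 24.176 (9× faster decay)
As t → ∞, higher modes decay exponentially faster. The n=1 mode dominates: v ~ c₁ sin(πx/2.4246) e^{-λ₁t}.
Decay rate: λ₁ = 1.6π²/2.4246² ≈ 2.686.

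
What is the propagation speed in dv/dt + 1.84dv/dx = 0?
Speed = 1.84. Information travels along x - 1.84t = const (rightward).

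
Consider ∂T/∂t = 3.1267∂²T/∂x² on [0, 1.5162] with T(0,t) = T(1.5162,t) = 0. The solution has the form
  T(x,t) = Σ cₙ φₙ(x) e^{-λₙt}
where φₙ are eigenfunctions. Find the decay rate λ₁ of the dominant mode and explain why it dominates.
Eigenvalues: λₙ = 3.1267n²π²/1.5162².
First three modes:
  n=1: λ₁ = 3.1267π²/1.5162² ≈ 13.424
  n=2: λ₂ = 12.5068π²/1.5162² ≈ 53.695 (4× faster decay)
  n=3: λ₃ = 28.1403π²/1.5162² ≈ 120.814 (9× faster decay)
As t → ∞, higher modes decay exponentially faster. The n=1 mode dominates: T ~ c₁ sin(πx/1.5162) e^{-λ₁t}.
Decay rate: λ₁ = 3.1267π²/1.5162² ≈ 13.424.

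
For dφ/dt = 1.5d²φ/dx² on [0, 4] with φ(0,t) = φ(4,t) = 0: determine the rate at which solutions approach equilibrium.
Eigenvalues: λₙ = 1.5n²π²/4².
First three modes:
  n=1: λ₁ = 1.5π²/4² ≈ 0.925
  n=2: λ₂ = 6π²/4² ≈ 3.701 (4× faster decay)
  n=3: λ₃ = 13.5π²/4² ≈ 8.327 (9× faster decay)
As t → ∞, higher modes decay exponentially faster. The n=1 mode dominates: φ ~ c₁ sin(πx/4) e^{-λ₁t}.
Decay rate: λ₁ = 1.5π²/4² ≈ 0.925.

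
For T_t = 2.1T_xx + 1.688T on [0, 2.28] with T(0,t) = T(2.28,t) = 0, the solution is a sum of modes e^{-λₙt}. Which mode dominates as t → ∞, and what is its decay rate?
Eigenvalues: λₙ = 2.1n²π²/2.28² - 1.688.
First three modes:
  n=1: λ₁ = 2.1π²/2.28² - 1.688 ≈ 2.299
  n=2: λ₂ = 8.4π²/2.28² - 1.688 ≈ 14.26
  n=3: λ₃ = 18.9π²/2.28² - 1.688 ≈ 34.195
Since 2.1π²/2.28² ≈ 3.987 > 1.688, all λₙ > 0.
The n=1 mode decays slowest → dominates as t → ∞.
Asymptotic: T ~ c₁ sin(πx/2.28) e^{-λ₁t} with decay rate λ₁ ≈ 2.299.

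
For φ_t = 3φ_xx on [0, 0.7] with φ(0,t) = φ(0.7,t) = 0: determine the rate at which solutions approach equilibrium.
Eigenvalues: λₙ = 3n²π²/0.7².
First three modes:
  n=1: λ₁ = 3π²/0.7² ≈ 60.426
  n=2: λ₂ = 12π²/0.7² ≈ 241.705 (4× faster decay)
  n=3: λ₃ = 27π²/0.7² ≈ 543.835 (9× faster decay)
As t → ∞, higher modes decay exponentially faster. The n=1 mode dominates: φ ~ c₁ sin(πx/0.7) e^{-λ₁t}.
Decay rate: λ₁ = 3π²/0.7² ≈ 60.426.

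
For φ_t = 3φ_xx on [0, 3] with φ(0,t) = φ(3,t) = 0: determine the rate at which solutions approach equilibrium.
Eigenvalues: λₙ = 3n²π²/3².
First three modes:
  n=1: λ₁ = 3π²/3² ≈ 3.29
  n=2: λ₂ = 12π²/3² ≈ 13.159 (4× faster decay)
  n=3: λ₃ = 27π²/3² ≈ 29.609 (9× faster decay)
As t → ∞, higher modes decay exponentially faster. The n=1 mode dominates: φ ~ c₁ sin(πx/3) e^{-λ₁t}.
Decay rate: λ₁ = 3π²/3² ≈ 3.29.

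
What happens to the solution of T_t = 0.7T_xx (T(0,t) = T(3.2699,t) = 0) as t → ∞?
T → 0. Heat diffuses out through both boundaries.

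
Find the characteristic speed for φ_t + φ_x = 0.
Speed = 1. Information travels along x - 1t = const (rightward).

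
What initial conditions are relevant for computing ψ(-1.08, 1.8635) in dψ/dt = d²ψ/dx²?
The entire real line. The heat equation has infinite propagation speed: any initial disturbance instantly affects all points (though exponentially small far away).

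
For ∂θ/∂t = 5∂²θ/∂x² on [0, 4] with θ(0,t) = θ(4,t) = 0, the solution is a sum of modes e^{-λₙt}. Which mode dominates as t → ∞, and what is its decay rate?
Eigenvalues: λₙ = 5n²π²/4².
First three modes:
  n=1: λ₁ = 5π²/4² ≈ 3.084
  n=2: λ₂ = 20π²/4² ≈ 12.337 (4× faster decay)
  n=3: λ₃ = 45π²/4² ≈ 27.758 (9× faster decay)
As t → ∞, higher modes decay exponentially faster. The n=1 mode dominates: θ ~ c₁ sin(πx/4) e^{-λ₁t}.
Decay rate: λ₁ = 5π²/4² ≈ 3.084.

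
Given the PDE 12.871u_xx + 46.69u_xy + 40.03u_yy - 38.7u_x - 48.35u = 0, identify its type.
The second-order coefficients are A = 12.871, B = 46.69, C = 40.03. Since B² - 4AC = 119.05158 > 0, this is a hyperbolic PDE.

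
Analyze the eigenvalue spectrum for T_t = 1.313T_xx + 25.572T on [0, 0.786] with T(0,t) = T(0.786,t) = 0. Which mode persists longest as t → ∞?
Eigenvalues: λₙ = 1.313n²π²/0.786² - 25.572.
First three modes:
  n=1: λ₁ = 1.313π²/0.786² - 25.572 ≈ -4.596
  n=2: λ₂ = 5.252π²/0.786² - 25.572 ≈ 58.331
  n=3: λ₃ = 11.817π²/0.786² - 25.572 ≈ 163.211
Since 1.313π²/0.786² ≈ 20.976 < 25.572, λ₁ < 0.
The n=1 mode grows fastest (−λₙ is largest for n=1) → dominates.
Asymptotic: T ~ c₁ sin(πx/0.786) e^{4.596t} (exponential growth at rate −λ₁ ≈ 4.596).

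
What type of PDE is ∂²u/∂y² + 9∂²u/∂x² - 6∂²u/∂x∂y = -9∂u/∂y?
Rewriting in standard form: 9∂²u/∂x² - 6∂²u/∂x∂y + ∂²u/∂y² + 9∂u/∂y = 0. With A = 9, B = -6, C = 1, the discriminant is 0. This is a parabolic PDE.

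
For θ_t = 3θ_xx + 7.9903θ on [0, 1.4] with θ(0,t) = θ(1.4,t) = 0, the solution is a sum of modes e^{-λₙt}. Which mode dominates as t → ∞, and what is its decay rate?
Eigenvalues: λₙ = 3n²π²/1.4² - 7.9903.
First three modes:
  n=1: λ₁ = 3π²/1.4² - 7.9903 ≈ 7.116
  n=2: λ₂ = 12π²/1.4² - 7.9903 ≈ 52.436
  n=3: λ₃ = 27π²/1.4² - 7.9903 ≈ 127.969
Since 3π²/1.4² ≈ 15.107 > 7.9903, all λₙ > 0.
The n=1 mode decays slowest → dominates as t → ∞.
Asymptotic: θ ~ c₁ sin(πx/1.4) e^{-λ₁t} with decay rate λ₁ ≈ 7.116.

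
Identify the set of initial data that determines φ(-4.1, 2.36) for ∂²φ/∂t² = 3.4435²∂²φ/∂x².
Domain of dependence: [-12.22666, 4.02666]. Signals travel at speed 3.4435, so data within |x - -4.1| ≤ 3.4435·2.36 = 8.12666 can reach the point.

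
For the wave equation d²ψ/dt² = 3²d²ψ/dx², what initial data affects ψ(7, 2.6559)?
Domain of dependence: [-0.9677, 14.9677]. Signals travel at speed 3, so data within |x - 7| ≤ 3·2.6559 = 7.9677 can reach the point.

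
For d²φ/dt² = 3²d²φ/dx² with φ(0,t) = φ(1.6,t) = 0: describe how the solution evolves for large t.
φ oscillates (no decay). Energy is conserved; the solution oscillates indefinitely as standing waves.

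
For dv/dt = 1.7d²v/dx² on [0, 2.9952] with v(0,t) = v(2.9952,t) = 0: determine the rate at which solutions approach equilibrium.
Eigenvalues: λₙ = 1.7n²π²/2.9952².
First three modes:
  n=1: λ₁ = 1.7π²/2.9952² ≈ 1.87
  n=2: λ₂ = 6.8π²/2.9952² ≈ 7.481 (4× faster decay)
  n=3: λ₃ = 15.3π²/2.9952² ≈ 16.832 (9× faster decay)
As t → ∞, higher modes decay exponentially faster. The n=1 mode dominates: v ~ c₁ sin(πx/2.9952) e^{-λ₁t}.
Decay rate: λ₁ = 1.7π²/2.9952² ≈ 1.87.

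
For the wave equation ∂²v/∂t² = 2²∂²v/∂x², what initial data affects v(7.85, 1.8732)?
Domain of dependence: [4.1036, 11.5964]. Signals travel at speed 2, so data within |x - 7.85| ≤ 2·1.8732 = 3.7464 can reach the point.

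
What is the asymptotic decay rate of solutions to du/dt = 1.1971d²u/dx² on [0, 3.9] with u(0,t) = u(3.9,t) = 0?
Eigenvalues: λₙ = 1.1971n²π²/3.9².
First three modes:
  n=1: λ₁ = 1.1971π²/3.9² ≈ 0.777
  n=2: λ₂ = 4.7884π²/3.9² ≈ 3.107 (4× faster decay)
  n=3: λ₃ = 10.7739π²/3.9² ≈ 6.991 (9× faster decay)
As t → ∞, higher modes decay exponentially faster. The n=1 mode dominates: u ~ c₁ sin(πx/3.9) e^{-λ₁t}.
Decay rate: λ₁ = 1.1971π²/3.9² ≈ 0.777.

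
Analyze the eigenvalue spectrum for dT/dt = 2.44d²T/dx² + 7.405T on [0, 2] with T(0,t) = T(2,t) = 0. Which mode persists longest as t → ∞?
Eigenvalues: λₙ = 2.44n²π²/2² - 7.405.
First three modes:
  n=1: λ₁ = 2.44π²/2² - 7.405 ≈ -1.385
  n=2: λ₂ = 9.76π²/2² - 7.405 ≈ 16.677
  n=3: λ₃ = 21.96π²/2² - 7.405 ≈ 46.779
Since 2.44π²/2² ≈ 6.02 < 7.405, λ₁ < 0.
The n=1 mode grows fastest (−λₙ is largest for n=1) → dominates.
Asymptotic: T ~ c₁ sin(πx/2) e^{1.385t} (exponential growth at rate −λ₁ ≈ 1.385).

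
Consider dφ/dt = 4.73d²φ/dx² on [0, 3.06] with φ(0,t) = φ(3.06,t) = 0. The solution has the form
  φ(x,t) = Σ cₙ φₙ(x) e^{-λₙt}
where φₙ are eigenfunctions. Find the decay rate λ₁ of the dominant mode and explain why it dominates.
Eigenvalues: λₙ = 4.73n²π²/3.06².
First three modes:
  n=1: λ₁ = 4.73π²/3.06² ≈ 4.986
  n=2: λ₂ = 18.92π²/3.06² ≈ 19.942 (4× faster decay)
  n=3: λ₃ = 42.57π²/3.06² ≈ 44.87 (9× faster decay)
As t → ∞, higher modes decay exponentially faster. The n=1 mode dominates: φ ~ c₁ sin(πx/3.06) e^{-λ₁t}.
Decay rate: λ₁ = 4.73π²/3.06² ≈ 4.986.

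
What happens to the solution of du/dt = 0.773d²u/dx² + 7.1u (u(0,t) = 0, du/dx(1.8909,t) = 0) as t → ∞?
u grows unboundedly. Reaction dominates diffusion (r=7.1 > κπ²/(4L²)≈0.53); solution grows exponentially.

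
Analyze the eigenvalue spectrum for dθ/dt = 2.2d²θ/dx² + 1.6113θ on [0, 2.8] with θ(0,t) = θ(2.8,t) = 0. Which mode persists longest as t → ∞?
Eigenvalues: λₙ = 2.2n²π²/2.8² - 1.6113.
First three modes:
  n=1: λ₁ = 2.2π²/2.8² - 1.6113 ≈ 1.158
  n=2: λ₂ = 8.8π²/2.8² - 1.6113 ≈ 9.467
  n=3: λ₃ = 19.8π²/2.8² - 1.6113 ≈ 23.314
Since 2.2π²/2.8² ≈ 2.77 > 1.6113, all λₙ > 0.
The n=1 mode decays slowest → dominates as t → ∞.
Asymptotic: θ ~ c₁ sin(πx/2.8) e^{-λ₁t} with decay rate λ₁ ≈ 1.158.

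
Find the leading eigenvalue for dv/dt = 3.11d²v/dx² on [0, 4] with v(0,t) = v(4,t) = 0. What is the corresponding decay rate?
Eigenvalues: λₙ = 3.11n²π²/4².
First three modes:
  n=1: λ₁ = 3.11π²/4² ≈ 1.918
  n=2: λ₂ = 12.44π²/4² ≈ 7.674 (4× faster decay)
  n=3: λ₃ = 27.99π²/4² ≈ 17.266 (9× faster decay)
As t → ∞, higher modes decay exponentially faster. The n=1 mode dominates: v ~ c₁ sin(πx/4) e^{-λ₁t}.
Decay rate: λ₁ = 3.11π²/4² ≈ 1.918.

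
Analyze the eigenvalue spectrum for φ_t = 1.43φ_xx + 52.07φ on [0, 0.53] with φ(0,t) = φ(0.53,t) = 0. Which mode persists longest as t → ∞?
Eigenvalues: λₙ = 1.43n²π²/0.53² - 52.07.
First three modes:
  n=1: λ₁ = 1.43π²/0.53² - 52.07 ≈ -1.826
  n=2: λ₂ = 5.72π²/0.53² - 52.07 ≈ 148.906
  n=3: λ₃ = 12.87π²/0.53² - 52.07 ≈ 400.126
Since 1.43π²/0.53² ≈ 50.244 < 52.07, λ₁ < 0.
The n=1 mode grows fastest (−λₙ is largest for n=1) → dominates.
Asymptotic: φ ~ c₁ sin(πx/0.53) e^{1.826t} (exponential growth at rate −λ₁ ≈ 1.826).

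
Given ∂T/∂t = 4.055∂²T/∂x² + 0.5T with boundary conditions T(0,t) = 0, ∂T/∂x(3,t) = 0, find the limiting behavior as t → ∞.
T → 0. Diffusion dominates reaction (r=0.5 < κπ²/(4L²)≈1.11); solution decays.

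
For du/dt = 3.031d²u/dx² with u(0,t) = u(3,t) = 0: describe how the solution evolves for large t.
u → 0. Heat diffuses out through both boundaries.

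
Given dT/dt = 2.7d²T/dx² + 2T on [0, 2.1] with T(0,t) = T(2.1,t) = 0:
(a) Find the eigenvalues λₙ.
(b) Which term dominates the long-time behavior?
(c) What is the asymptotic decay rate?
Eigenvalues: λₙ = 2.7n²π²/2.1² - 2.
First three modes:
  n=1: λ₁ = 2.7π²/2.1² - 2 ≈ 4.043
  n=2: λ₂ = 10.8π²/2.1² - 2 ≈ 22.17
  n=3: λ₃ = 24.3π²/2.1² - 2 ≈ 52.384
Since 2.7π²/2.1² ≈ 6.043 > 2, all λₙ > 0.
The n=1 mode decays slowest → dominates as t → ∞.
Asymptotic: T ~ c₁ sin(πx/2.1) e^{-λ₁t} with decay rate λ₁ ≈ 4.043.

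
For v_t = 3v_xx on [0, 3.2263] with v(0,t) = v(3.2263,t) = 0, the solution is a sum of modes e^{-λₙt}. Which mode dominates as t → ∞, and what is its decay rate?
Eigenvalues: λₙ = 3n²π²/3.2263².
First three modes:
  n=1: λ₁ = 3π²/3.2263² ≈ 2.845
  n=2: λ₂ = 12π²/3.2263² ≈ 11.378 (4× faster decay)
  n=3: λ₃ = 27π²/3.2263² ≈ 25.601 (9× faster decay)
As t → ∞, higher modes decay exponentially faster. The n=1 mode dominates: v ~ c₁ sin(πx/3.2263) e^{-λ₁t}.
Decay rate: λ₁ = 3π²/3.2263² ≈ 2.845.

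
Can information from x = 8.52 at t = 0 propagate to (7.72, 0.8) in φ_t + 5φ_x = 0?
No. Only data at x = 3.72 affects (7.72, 0.8). Advection has one-way propagation along characteristics.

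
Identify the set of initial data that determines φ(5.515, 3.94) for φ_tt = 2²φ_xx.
Domain of dependence: [-2.365, 13.395]. Signals travel at speed 2, so data within |x - 5.515| ≤ 2·3.94 = 7.88 can reach the point.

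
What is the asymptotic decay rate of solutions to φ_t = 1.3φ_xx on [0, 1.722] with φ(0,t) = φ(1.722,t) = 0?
Eigenvalues: λₙ = 1.3n²π²/1.722².
First three modes:
  n=1: λ₁ = 1.3π²/1.722² ≈ 4.327
  n=2: λ₂ = 5.2π²/1.722² ≈ 17.308 (4× faster decay)
  n=3: λ₃ = 11.7π²/1.722² ≈ 38.942 (9× faster decay)
As t → ∞, higher modes decay exponentially faster. The n=1 mode dominates: φ ~ c₁ sin(πx/1.722) e^{-λ₁t}.
Decay rate: λ₁ = 1.3π²/1.722² ≈ 4.327.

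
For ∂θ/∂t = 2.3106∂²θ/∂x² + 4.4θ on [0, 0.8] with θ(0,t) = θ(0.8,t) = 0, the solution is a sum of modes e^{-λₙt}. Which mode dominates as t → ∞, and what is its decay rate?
Eigenvalues: λₙ = 2.3106n²π²/0.8² - 4.4.
First three modes:
  n=1: λ₁ = 2.3106π²/0.8² - 4.4 ≈ 31.232
  n=2: λ₂ = 9.2424π²/0.8² - 4.4 ≈ 138.129
  n=3: λ₃ = 20.7954π²/0.8² - 4.4 ≈ 316.291
Since 2.3106π²/0.8² ≈ 35.632 > 4.4, all λₙ > 0.
The n=1 mode decays slowest → dominates as t → ∞.
Asymptotic: θ ~ c₁ sin(πx/0.8) e^{-λ₁t} with decay rate λ₁ ≈ 31.232.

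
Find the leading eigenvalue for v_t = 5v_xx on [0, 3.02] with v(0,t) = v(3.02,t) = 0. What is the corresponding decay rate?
Eigenvalues: λₙ = 5n²π²/3.02².
First three modes:
  n=1: λ₁ = 5π²/3.02² ≈ 5.411
  n=2: λ₂ = 20π²/3.02² ≈ 21.643 (4× faster decay)
  n=3: λ₃ = 45π²/3.02² ≈ 48.697 (9× faster decay)
As t → ∞, higher modes decay exponentially faster. The n=1 mode dominates: v ~ c₁ sin(πx/3.02) e^{-λ₁t}.
Decay rate: λ₁ = 5π²/3.02² ≈ 5.411.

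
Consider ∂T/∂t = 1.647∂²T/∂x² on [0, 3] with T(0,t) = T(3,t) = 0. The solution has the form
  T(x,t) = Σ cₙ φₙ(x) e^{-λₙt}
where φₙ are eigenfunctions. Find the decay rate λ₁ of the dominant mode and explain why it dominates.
Eigenvalues: λₙ = 1.647n²π²/3².
First three modes:
  n=1: λ₁ = 1.647π²/3² ≈ 1.806
  n=2: λ₂ = 6.588π²/3² ≈ 7.225 (4× faster decay)
  n=3: λ₃ = 14.823π²/3² ≈ 16.255 (9× faster decay)
As t → ∞, higher modes decay exponentially faster. The n=1 mode dominates: T ~ c₁ sin(πx/3) e^{-λ₁t}.
Decay rate: λ₁ = 1.647π²/3² ≈ 1.806.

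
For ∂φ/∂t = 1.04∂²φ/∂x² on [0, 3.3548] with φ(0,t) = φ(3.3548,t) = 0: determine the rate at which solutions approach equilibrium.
Eigenvalues: λₙ = 1.04n²π²/3.3548².
First three modes:
  n=1: λ₁ = 1.04π²/3.3548² ≈ 0.912
  n=2: λ₂ = 4.16π²/3.3548² ≈ 3.648 (4× faster decay)
  n=3: λ₃ = 9.36π²/3.3548² ≈ 8.208 (9× faster decay)
As t → ∞, higher modes decay exponentially faster. The n=1 mode dominates: φ ~ c₁ sin(πx/3.3548) e^{-λ₁t}.
Decay rate: λ₁ = 1.04π²/3.3548² ≈ 0.912.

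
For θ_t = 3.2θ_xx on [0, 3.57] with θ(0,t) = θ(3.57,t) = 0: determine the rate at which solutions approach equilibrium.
Eigenvalues: λₙ = 3.2n²π²/3.57².
First three modes:
  n=1: λ₁ = 3.2π²/3.57² ≈ 2.478
  n=2: λ₂ = 12.8π²/3.57² ≈ 9.912 (4× faster decay)
  n=3: λ₃ = 28.8π²/3.57² ≈ 22.303 (9× faster decay)
As t → ∞, higher modes decay exponentially faster. The n=1 mode dominates: θ ~ c₁ sin(πx/3.57) e^{-λ₁t}.
Decay rate: λ₁ = 3.2π²/3.57² ≈ 2.478.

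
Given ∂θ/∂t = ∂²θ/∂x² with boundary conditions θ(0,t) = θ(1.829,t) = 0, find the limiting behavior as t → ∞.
θ → 0. Heat diffuses out through both boundaries.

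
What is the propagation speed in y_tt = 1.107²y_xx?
Speed = 1.107. Information travels along characteristics x = x₀ ± 1.107t.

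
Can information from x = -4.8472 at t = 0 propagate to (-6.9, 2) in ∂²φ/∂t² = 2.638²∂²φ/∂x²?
Yes. The domain of dependence is [-12.176, -1.624], and -4.8472 ∈ [-12.176, -1.624].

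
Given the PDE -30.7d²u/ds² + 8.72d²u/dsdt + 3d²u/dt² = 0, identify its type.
The second-order coefficients are A = -30.7, B = 8.72, C = 3. Since B² - 4AC = 444.4384 > 0, this is a hyperbolic PDE.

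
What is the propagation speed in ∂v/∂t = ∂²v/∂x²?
Infinite. The heat equation is parabolic, not hyperbolic, so disturbances propagate instantly.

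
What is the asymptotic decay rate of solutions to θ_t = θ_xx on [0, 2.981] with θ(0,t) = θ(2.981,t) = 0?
Eigenvalues: λₙ = n²π²/2.981².
First three modes:
  n=1: λ₁ = π²/2.981² ≈ 1.111
  n=2: λ₂ = 4π²/2.981² ≈ 4.443 (4× faster decay)
  n=3: λ₃ = 9π²/2.981² ≈ 9.996 (9× faster decay)
As t → ∞, higher modes decay exponentially faster. The n=1 mode dominates: θ ~ c₁ sin(πx/2.981) e^{-λ₁t}.
Decay rate: λ₁ = π²/2.981² ≈ 1.111.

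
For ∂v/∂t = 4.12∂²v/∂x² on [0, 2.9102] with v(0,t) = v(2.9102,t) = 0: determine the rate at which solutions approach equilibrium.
Eigenvalues: λₙ = 4.12n²π²/2.9102².
First three modes:
  n=1: λ₁ = 4.12π²/2.9102² ≈ 4.801
  n=2: λ₂ = 16.48π²/2.9102² ≈ 19.205 (4× faster decay)
  n=3: λ₃ = 37.08π²/2.9102² ≈ 43.211 (9× faster decay)
As t → ∞, higher modes decay exponentially faster. The n=1 mode dominates: v ~ c₁ sin(πx/2.9102) e^{-λ₁t}.
Decay rate: λ₁ = 4.12π²/2.9102² ≈ 4.801.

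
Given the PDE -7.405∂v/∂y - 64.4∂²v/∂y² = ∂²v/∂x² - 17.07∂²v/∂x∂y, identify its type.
Rewriting in standard form: -∂²v/∂x² + 17.07∂²v/∂x∂y - 64.4∂²v/∂y² - 7.405∂v/∂y = 0. The second-order coefficients are A = -1, B = 17.07, C = -64.4. Since B² - 4AC = 33.7849 > 0, this is a hyperbolic PDE.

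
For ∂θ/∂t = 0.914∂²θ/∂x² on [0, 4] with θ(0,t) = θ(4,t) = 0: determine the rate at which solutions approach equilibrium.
Eigenvalues: λₙ = 0.914n²π²/4².
First three modes:
  n=1: λ₁ = 0.914π²/4² ≈ 0.564
  n=2: λ₂ = 3.656π²/4² ≈ 2.255 (4× faster decay)
  n=3: λ₃ = 8.226π²/4² ≈ 5.074 (9× faster decay)
As t → ∞, higher modes decay exponentially faster. The n=1 mode dominates: θ ~ c₁ sin(πx/4) e^{-λ₁t}.
Decay rate: λ₁ = 0.914π²/4² ≈ 0.564.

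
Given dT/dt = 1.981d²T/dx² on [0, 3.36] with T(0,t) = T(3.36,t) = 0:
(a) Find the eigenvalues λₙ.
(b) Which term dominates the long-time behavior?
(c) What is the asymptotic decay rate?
Eigenvalues: λₙ = 1.981n²π²/3.36².
First three modes:
  n=1: λ₁ = 1.981π²/3.36² ≈ 1.732
  n=2: λ₂ = 7.924π²/3.36² ≈ 6.927 (4× faster decay)
  n=3: λ₃ = 17.829π²/3.36² ≈ 15.586 (9× faster decay)
As t → ∞, higher modes decay exponentially faster. The n=1 mode dominates: T ~ c₁ sin(πx/3.36) e^{-λ₁t}.
Decay rate: λ₁ = 1.981π²/3.36² ≈ 1.732.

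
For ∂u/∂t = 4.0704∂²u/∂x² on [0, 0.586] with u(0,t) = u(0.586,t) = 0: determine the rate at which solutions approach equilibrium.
Eigenvalues: λₙ = 4.0704n²π²/0.586².
First three modes:
  n=1: λ₁ = 4.0704π²/0.586² ≈ 116.988
  n=2: λ₂ = 16.2816π²/0.586² ≈ 467.952 (4× faster decay)
  n=3: λ₃ = 36.6336π²/0.586² ≈ 1052.893 (9× faster decay)
As t → ∞, higher modes decay exponentially faster. The n=1 mode dominates: u ~ c₁ sin(πx/0.586) e^{-λ₁t}.
Decay rate: λ₁ = 4.0704π²/0.586² ≈ 116.988.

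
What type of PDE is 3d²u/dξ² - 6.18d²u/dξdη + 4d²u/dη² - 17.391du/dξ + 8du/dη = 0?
With A = 3, B = -6.18, C = 4, the discriminant is -9.8076. This is an elliptic PDE.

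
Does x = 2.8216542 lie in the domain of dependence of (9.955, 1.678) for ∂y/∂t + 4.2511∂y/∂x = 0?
Yes. The characteristic through (9.955, 1.678) passes through x = 2.8216542.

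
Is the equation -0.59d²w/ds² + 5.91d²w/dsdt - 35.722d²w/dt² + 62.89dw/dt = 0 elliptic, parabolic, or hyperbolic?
Computing B² - 4AC with A = -0.59, B = 5.91, C = -35.722: discriminant = -49.37582 (negative). Answer: elliptic.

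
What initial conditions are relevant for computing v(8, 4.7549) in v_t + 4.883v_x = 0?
A single point: x = -15.2181767. The characteristic through (8, 4.7549) is x - 4.883t = const, so x = 8 - 4.883·4.7549 = -15.2181767.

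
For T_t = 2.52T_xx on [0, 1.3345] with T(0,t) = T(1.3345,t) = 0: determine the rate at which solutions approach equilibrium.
Eigenvalues: λₙ = 2.52n²π²/1.3345².
First three modes:
  n=1: λ₁ = 2.52π²/1.3345² ≈ 13.966
  n=2: λ₂ = 10.08π²/1.3345² ≈ 55.863 (4× faster decay)
  n=3: λ₃ = 22.68π²/1.3345² ≈ 125.691 (9× faster decay)
As t → ∞, higher modes decay exponentially faster. The n=1 mode dominates: T ~ c₁ sin(πx/1.3345) e^{-λ₁t}.
Decay rate: λ₁ = 2.52π²/1.3345² ≈ 13.966.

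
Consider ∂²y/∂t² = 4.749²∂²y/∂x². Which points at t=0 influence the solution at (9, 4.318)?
Domain of dependence: [-11.506182, 29.506182]. Signals travel at speed 4.749, so data within |x - 9| ≤ 4.749·4.318 = 20.506182 can reach the point.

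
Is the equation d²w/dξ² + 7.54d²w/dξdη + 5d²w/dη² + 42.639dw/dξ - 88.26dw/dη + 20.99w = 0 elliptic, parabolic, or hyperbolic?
Computing B² - 4AC with A = 1, B = 7.54, C = 5: discriminant = 36.8516 (positive). Answer: hyperbolic.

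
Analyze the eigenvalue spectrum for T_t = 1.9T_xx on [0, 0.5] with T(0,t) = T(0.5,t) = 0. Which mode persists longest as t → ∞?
Eigenvalues: λₙ = 1.9n²π²/0.5².
First three modes:
  n=1: λ₁ = 1.9π²/0.5² ≈ 75.009
  n=2: λ₂ = 7.6π²/0.5² ≈ 300.036 (4× faster decay)
  n=3: λ₃ = 17.1π²/0.5² ≈ 675.081 (9× faster decay)
As t → ∞, higher modes decay exponentially faster. The n=1 mode dominates: T ~ c₁ sin(πx/0.5) e^{-λ₁t}.
Decay rate: λ₁ = 1.9π²/0.5² ≈ 75.009.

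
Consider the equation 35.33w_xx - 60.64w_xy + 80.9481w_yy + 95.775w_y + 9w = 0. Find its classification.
Elliptic. (A = 35.33, B = -60.64, C = 80.9481 gives B² - 4AC = -7762.375892.)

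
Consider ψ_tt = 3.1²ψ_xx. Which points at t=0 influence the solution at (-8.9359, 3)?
Domain of dependence: [-18.2359, 0.3641]. Signals travel at speed 3.1, so data within |x - -8.9359| ≤ 3.1·3 = 9.3 can reach the point.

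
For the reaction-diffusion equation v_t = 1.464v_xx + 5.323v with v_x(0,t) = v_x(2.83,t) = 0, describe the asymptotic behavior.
v grows unboundedly. With Neumann BCs the constant mode has diffusion eigenvalue 0, so any r > 0 makes it grow like e^(5.323t); solution grows exponentially.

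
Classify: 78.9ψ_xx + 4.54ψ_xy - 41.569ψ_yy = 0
Hyperbolic (discriminant = 13139.788).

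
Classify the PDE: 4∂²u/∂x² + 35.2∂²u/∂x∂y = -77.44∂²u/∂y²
Rewriting in standard form: 4∂²u/∂x² + 35.2∂²u/∂x∂y + 77.44∂²u/∂y² = 0. A = 4, B = 35.2, C = 77.44. Discriminant B² - 4AC = 0. Since 0 = 0, parabolic.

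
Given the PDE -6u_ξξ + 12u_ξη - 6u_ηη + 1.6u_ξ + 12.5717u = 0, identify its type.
The second-order coefficients are A = -6, B = 12, C = -6. Since B² - 4AC = 0 = 0, this is a parabolic PDE.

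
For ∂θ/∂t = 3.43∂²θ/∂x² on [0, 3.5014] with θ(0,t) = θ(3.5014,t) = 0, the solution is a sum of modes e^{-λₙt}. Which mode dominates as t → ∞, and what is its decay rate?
Eigenvalues: λₙ = 3.43n²π²/3.5014².
First three modes:
  n=1: λ₁ = 3.43π²/3.5014² ≈ 2.761
  n=2: λ₂ = 13.72π²/3.5014² ≈ 11.045 (4× faster decay)
  n=3: λ₃ = 30.87π²/3.5014² ≈ 24.852 (9× faster decay)
As t → ∞, higher modes decay exponentially faster. The n=1 mode dominates: θ ~ c₁ sin(πx/3.5014) e^{-λ₁t}.
Decay rate: λ₁ = 3.43π²/3.5014² ≈ 2.761.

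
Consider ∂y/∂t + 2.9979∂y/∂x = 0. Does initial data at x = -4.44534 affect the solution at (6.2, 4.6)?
No. Only data at x = -7.59034 affects (6.2, 4.6). Advection has one-way propagation along characteristics.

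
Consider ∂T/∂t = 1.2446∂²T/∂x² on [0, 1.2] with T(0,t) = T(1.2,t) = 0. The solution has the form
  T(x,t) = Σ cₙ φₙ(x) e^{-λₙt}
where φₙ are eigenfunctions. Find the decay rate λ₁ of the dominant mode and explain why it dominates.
Eigenvalues: λₙ = 1.2446n²π²/1.2².
First three modes:
  n=1: λ₁ = 1.2446π²/1.2² ≈ 8.53
  n=2: λ₂ = 4.9784π²/1.2² ≈ 34.121 (4× faster decay)
  n=3: λ₃ = 11.2014π²/1.2² ≈ 76.773 (9× faster decay)
As t → ∞, higher modes decay exponentially faster. The n=1 mode dominates: T ~ c₁ sin(πx/1.2) e^{-λ₁t}.
Decay rate: λ₁ = 1.2446π²/1.2² ≈ 8.53.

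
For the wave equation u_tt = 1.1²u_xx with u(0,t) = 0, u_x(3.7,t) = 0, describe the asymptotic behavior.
u oscillates (no decay). Energy is conserved; the solution oscillates indefinitely as standing waves.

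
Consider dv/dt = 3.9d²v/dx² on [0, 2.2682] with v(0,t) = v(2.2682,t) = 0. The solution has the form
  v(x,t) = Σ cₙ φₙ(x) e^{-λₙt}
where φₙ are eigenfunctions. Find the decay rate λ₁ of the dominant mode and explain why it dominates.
Eigenvalues: λₙ = 3.9n²π²/2.2682².
First three modes:
  n=1: λ₁ = 3.9π²/2.2682² ≈ 7.482
  n=2: λ₂ = 15.6π²/2.2682² ≈ 29.927 (4× faster decay)
  n=3: λ₃ = 35.1π²/2.2682² ≈ 67.336 (9× faster decay)
As t → ∞, higher modes decay exponentially faster. The n=1 mode dominates: v ~ c₁ sin(πx/2.2682) e^{-λ₁t}.
Decay rate: λ₁ = 3.9π²/2.2682² ≈ 7.482.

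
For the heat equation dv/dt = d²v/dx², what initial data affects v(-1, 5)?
The entire real line. The heat equation has infinite propagation speed: any initial disturbance instantly affects all points (though exponentially small far away).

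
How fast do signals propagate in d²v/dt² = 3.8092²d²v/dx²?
Speed = 3.8092. Information travels along characteristics x = x₀ ± 3.8092t.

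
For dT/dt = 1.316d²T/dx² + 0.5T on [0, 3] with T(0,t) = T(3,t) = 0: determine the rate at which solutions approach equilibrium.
Eigenvalues: λₙ = 1.316n²π²/3² - 0.5.
First three modes:
  n=1: λ₁ = 1.316π²/3² - 0.5 ≈ 0.943
  n=2: λ₂ = 5.264π²/3² - 0.5 ≈ 5.273
  n=3: λ₃ = 11.844π²/3² - 0.5 ≈ 12.488
Since 1.316π²/3² ≈ 1.443 > 0.5, all λₙ > 0.
The n=1 mode decays slowest → dominates as t → ∞.
Asymptotic: T ~ c₁ sin(πx/3) e^{-λ₁t} with decay rate λ₁ ≈ 0.943.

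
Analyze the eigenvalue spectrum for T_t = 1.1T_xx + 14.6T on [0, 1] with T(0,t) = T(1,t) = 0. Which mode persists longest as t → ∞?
Eigenvalues: λₙ = 1.1n²π²/1² - 14.6.
First three modes:
  n=1: λ₁ = 1.1π² - 14.6 ≈ -3.743
  n=2: λ₂ = 4.4π² - 14.6 ≈ 28.826
  n=3: λ₃ = 9.9π² - 14.6 ≈ 83.109
Since 1.1π² ≈ 10.857 < 14.6, λ₁ < 0.
The n=1 mode grows fastest (−λₙ is largest for n=1) → dominates.
Asymptotic: T ~ c₁ sin(πx/1) e^{3.743t} (exponential growth at rate −λ₁ ≈ 3.743).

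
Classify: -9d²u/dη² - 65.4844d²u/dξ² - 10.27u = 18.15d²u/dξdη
Rewriting in standard form: -65.4844d²u/dξ² - 18.15d²u/dξdη - 9d²u/dη² - 10.27u = 0. Elliptic (discriminant = -2028.0159).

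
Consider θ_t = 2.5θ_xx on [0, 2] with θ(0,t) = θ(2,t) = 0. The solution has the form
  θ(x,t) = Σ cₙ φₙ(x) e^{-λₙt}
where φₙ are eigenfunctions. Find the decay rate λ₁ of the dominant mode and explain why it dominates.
Eigenvalues: λₙ = 2.5n²π²/2².
First three modes:
  n=1: λ₁ = 2.5π²/2² ≈ 6.169
  n=2: λ₂ = 10π²/2² ≈ 24.674 (4× faster decay)
  n=3: λ₃ = 22.5π²/2² ≈ 55.517 (9× faster decay)
As t → ∞, higher modes decay exponentially faster. The n=1 mode dominates: θ ~ c₁ sin(πx/2) e^{-λ₁t}.
Decay rate: λ₁ = 2.5π²/2² ≈ 6.169.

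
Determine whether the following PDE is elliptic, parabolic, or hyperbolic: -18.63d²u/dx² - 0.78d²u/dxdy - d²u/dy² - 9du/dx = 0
Coefficients: A = -18.63, B = -0.78, C = -1. B² - 4AC = -73.9116, which is negative, so the equation is elliptic.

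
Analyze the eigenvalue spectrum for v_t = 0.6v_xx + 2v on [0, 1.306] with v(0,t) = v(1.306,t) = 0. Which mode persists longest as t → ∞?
Eigenvalues: λₙ = 0.6n²π²/1.306² - 2.
First three modes:
  n=1: λ₁ = 0.6π²/1.306² - 2 ≈ 1.472
  n=2: λ₂ = 2.4π²/1.306² - 2 ≈ 11.888
  n=3: λ₃ = 5.4π²/1.306² - 2 ≈ 29.247
Since 0.6π²/1.306² ≈ 3.472 > 2, all λₙ > 0.
The n=1 mode decays slowest → dominates as t → ∞.
Asymptotic: v ~ c₁ sin(πx/1.306) e^{-λ₁t} with decay rate λ₁ ≈ 1.472.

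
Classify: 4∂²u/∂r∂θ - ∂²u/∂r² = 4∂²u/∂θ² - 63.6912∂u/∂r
Rewriting in standard form: -∂²u/∂r² + 4∂²u/∂r∂θ - 4∂²u/∂θ² + 63.6912∂u/∂r = 0. Parabolic (discriminant = 0).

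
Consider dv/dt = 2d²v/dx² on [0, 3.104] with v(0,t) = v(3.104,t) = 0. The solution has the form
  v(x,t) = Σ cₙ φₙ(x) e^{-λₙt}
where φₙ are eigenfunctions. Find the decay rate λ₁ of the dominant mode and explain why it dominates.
Eigenvalues: λₙ = 2n²π²/3.104².
First three modes:
  n=1: λ₁ = 2π²/3.104² ≈ 2.049
  n=2: λ₂ = 8π²/3.104² ≈ 8.195 (4× faster decay)
  n=3: λ₃ = 18π²/3.104² ≈ 18.439 (9× faster decay)
As t → ∞, higher modes decay exponentially faster. The n=1 mode dominates: v ~ c₁ sin(πx/3.104) e^{-λ₁t}.
Decay rate: λ₁ = 2π²/3.104² ≈ 2.049.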